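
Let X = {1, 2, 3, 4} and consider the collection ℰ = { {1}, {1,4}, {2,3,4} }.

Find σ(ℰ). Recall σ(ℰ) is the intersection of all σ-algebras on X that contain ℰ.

σ(ℰ) (8 sets): { ∅, {1}, {4}, {1,4}, {2,3}, {1,2,3}, {2,3,4}, X }

Trace:
Start: ℰ ∪ {∅, X} = { ∅, {1}, {1,4}, {2,3,4}, X }.
Step 1 (1 new):
  {2,3}  = {1,4}ᶜ
  — 6 sets.
Step 2 (1 new):
  {1,2,3}  = {2,3} ∪ {1}
  — 7 sets.
Step 3: +1 →
  {4}  = {1,2,3}ᶜ
  — 8 sets.
Step 4: no new sets; the family is a σ-algebra.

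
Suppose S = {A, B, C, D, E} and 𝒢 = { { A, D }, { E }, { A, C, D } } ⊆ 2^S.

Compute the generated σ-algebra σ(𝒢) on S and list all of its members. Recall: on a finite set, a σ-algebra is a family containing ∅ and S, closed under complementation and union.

|σ(𝒢)| = 16.  σ(𝒢) = { {  }, { B }, { C }, { E }, { A, D }, { B, C }, { B, E }, { C, E }, { A, B, D }, { A, C, D }, { A, D, E }, { B, C, E }, { A, B, C, D }, { A, B, D, E }, { A, C, D, E }, S }

Check:
Start: 𝒢 ∪ {∅, S} = { {  }, { E }, { A, D }, { A, C, D }, S }.
Iteration 1. New:
  { B, E }  = complement { A, C, D }
  { A, D, E }  = { A, D } ∪ { E }
  { B, C, E }  = complement { A, D }
  { A, B, C, D }  = complement { E }
  { A, C, D, E }  = { A, C, D } ∪ { E }
  (now 10)
Iteration 2. New:
  { B }  = complement { A, C, D, E }
  { B, C }  = complement { A, D, E }
  { A, B, D, E }  = { A, D, E } ∪ { B, E }
  (now 13)
Iteration 3: 2 new —
  { C }  = complement { A, B, D, E }
  { A, B, D }  = { A, D } ∪ { B }
  (now 15)
Iteration 4 adds 1:
  { C, E }  = complement { A, B, D }
  (now 16)
Iteration 5 adds nothing — fixpoint reached.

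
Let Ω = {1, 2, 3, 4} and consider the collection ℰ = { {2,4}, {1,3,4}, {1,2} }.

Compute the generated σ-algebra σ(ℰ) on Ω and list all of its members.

σ(ℰ) (16 sets): { ∅, {1}, {2}, {3}, {4}, {1,2}, {1,3}, {1,4}, {2,3}, {2,4}, {3,4}, {1,2,3}, {1,2,4}, {1,3,4}, {2,3,4}, Ω }

Derivation:
Begin from { ∅, {1,2}, {2,4}, {1,3,4}, Ω } (that is, ℰ plus ∅ and Ω).
Iteration 1. New:
  {2}  = Ω∖{1,3,4}
  {1,3}  = Ω∖{2,4}
  {3,4}  = Ω∖{1,2}
  {1,2,4}  = {1,2} ∪ {2,4}
  |family| = 9
Iteration 2 adds 3:
  {3}  = Ω∖{1,2,4}
  {1,2,3}  = {1,2} ∪ {1,3}
  {2,3,4}  = {3,4} ∪ {2}
  |family| = 12
Iteration 3. New:
  {1}  = Ω∖{2,3,4}
  {4}  = Ω∖{1,2,3}
  {2,3}  = {3} ∪ {2}
  |family| = 15
Iteration 4. New:
  {1,4}  = Ω∖{2,3}
  |family| = 16
Iteration 5 adds nothing — fixpoint reached.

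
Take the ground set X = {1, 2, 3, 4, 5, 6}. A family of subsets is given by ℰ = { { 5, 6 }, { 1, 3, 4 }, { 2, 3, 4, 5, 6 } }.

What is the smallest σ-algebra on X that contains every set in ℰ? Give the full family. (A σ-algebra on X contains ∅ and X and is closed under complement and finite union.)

Start: ℰ ∪ {∅, X} = { ∅, { 5, 6 }, { 1, 3, 4 }, { 2, 3, 4, 5, 6 }, X }.
Round 1: 4 new —
  { 1 }  = complement { 2, 3, 4, 5, 6 }
  { 2, 5, 6 }  = complement { 1, 3, 4 }
  { 1, 2, 3, 4 }  = complement { 5, 6 }
  { 1, 3, 4, 5, 6 }  = { 1, 3, 4 } ∪ { 5, 6 }
  |family| = 9
Round 2 adds 3:
  { 2 }  = complement { 1, 3, 4, 5, 6 }
  { 1, 5, 6 }  = { 5, 6 } ∪ { 1 }
  { 1, 2, 5, 6 }  = { 2, 5, 6 } ∪ { 1 }
  |family| = 12
Round 3. New:
  { 1, 2 }  = { 2 } ∪ { 1 }
  { 3, 4 }  = complement { 1, 2, 5, 6 }
  { 2, 3, 4 }  = complement { 1, 5, 6 }
  |family| = 15
Round 4 (1 new):
  { 3, 4, 5, 6 }  = complement { 1, 2 }
  |family| = 16
Round 5: stable.

σ(ℰ) = { ∅, { 1 }, { 2 }, { 1, 2 }, { 3, 4 }, { 5, 6 }, { 1, 3, 4 }, { 1, 5, 6 }, { 2, 3, 4 }, { 2, 5, 6 }, { 1, 2, 3, 4 }, { 1, 2, 5, 6 }, { 3, 4, 5, 6 }, { 1, 3, 4, 5, 6 }, { 2, 3, 4, 5, 6 }, X }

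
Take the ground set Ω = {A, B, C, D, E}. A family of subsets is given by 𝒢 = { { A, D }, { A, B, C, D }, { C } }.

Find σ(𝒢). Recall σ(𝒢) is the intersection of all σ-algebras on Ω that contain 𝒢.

|σ(𝒢)| = 16.  σ(𝒢) = { ∅, { B }, { C }, { E }, { A, D }, { B, C }, { B, E }, { C, E }, { A, B, D }, { A, C, D }, { A, D, E }, { B, C, E }, { A, B, C, D }, { A, B, D, E }, { A, C, D, E }, Ω }

Trace:
Take S₀ = 𝒢 ∪ {∅, Ω} = { ∅, { C }, { A, D }, { A, B, C, D }, Ω }.
Iteration 1 (4 new):
  { E }  = { A, B, C, D }ᶜ
  { A, C, D }  = { C } ∪ { A, D }
  { B, C, E }  = { A, D }ᶜ
  { A, B, D, E }  = { C }ᶜ
  [9 total]
Iteration 2 adds 4:
  { B, E }  = { A, C, D }ᶜ
  { C, E }  = { E } ∪ { C }
  { A, D, E }  = { E } ∪ { A, D }
  { A, C, D, E }  = { E } ∪ { A, C, D }
  [13 total]
Iteration 3: +3 →
  { B }  = { A, C, D, E }ᶜ
  { B, C }  = { A, D, E }ᶜ
  { A, B, D }  = { C, E }ᶜ
  [16 total]
Iteration 4: no new sets; the family is a σ-algebra.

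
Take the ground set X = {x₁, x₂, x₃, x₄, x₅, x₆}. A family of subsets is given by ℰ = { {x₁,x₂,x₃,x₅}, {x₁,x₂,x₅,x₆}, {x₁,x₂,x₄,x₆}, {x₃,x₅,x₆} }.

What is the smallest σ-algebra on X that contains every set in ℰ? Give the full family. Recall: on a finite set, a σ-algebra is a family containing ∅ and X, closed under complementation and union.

Seed the family with ℰ together with ∅ and X: { {}, {x₃,x₅,x₆}, {x₁,x₂,x₃,x₅}, {x₁,x₂,x₄,x₆}, {x₁,x₂,x₅,x₆}, X }.
Round 1. New:
  {x₃,x₄}  = complement {x₁,x₂,x₅,x₆}
  {x₃,x₅}  = complement {x₁,x₂,x₄,x₆}
  {x₄,x₆}  = complement {x₁,x₂,x₃,x₅}
  {x₁,x₂,x₄}  = complement {x₃,x₅,x₆}
  {x₁,x₂,x₃,x₅,x₆}  = {x₃,x₅,x₆} ∪ {x₁,x₂,x₃,x₅}
  {x₁,x₂,x₄,x₅,x₆}  = {x₁,x₂,x₄,x₆} ∪ {x₁,x₂,x₅,x₆}
Round 2: +8 →
  {x₃}  = complement {x₁,x₂,x₄,x₅,x₆}
  {x₄}  = complement {x₁,x₂,x₃,x₅,x₆}
  {x₃,x₄,x₅}  = {x₃,x₄} ∪ {x₃,x₅}
  {x₃,x₄,x₆}  = {x₃,x₄} ∪ {x₄,x₆}
  {x₁,x₂,x₃,x₄}  = {x₃,x₄} ∪ {x₁,x₂,x₄}
  {x₃,x₄,x₅,x₆}  = {x₃,x₄} ∪ {x₃,x₅,x₆}
  {x₁,x₂,x₃,x₄,x₅}  = {x₃,x₄} ∪ {x₁,x₂,x₃,x₅}
  {x₁,x₂,x₃,x₄,x₆}  = {x₃,x₄} ∪ {x₁,x₂,x₄,x₆}
Round 3: 6 new —
  {x₅}  = complement {x₁,x₂,x₃,x₄,x₆}
  {x₆}  = complement {x₁,x₂,x₃,x₄,x₅}
  {x₁,x₂}  = complement {x₃,x₄,x₅,x₆}
  {x₅,x₆}  = complement {x₁,x₂,x₃,x₄}
  {x₁,x₂,x₅}  = complement {x₃,x₄,x₆}
  {x₁,x₂,x₆}  = complement {x₃,x₄,x₅}
Round 4 (6 new):
  {x₃,x₆}  = {x₆} ∪ {x₃}
  {x₄,x₅}  = {x₅} ∪ {x₄}
  {x₁,x₂,x₃}  = {x₁,x₂} ∪ {x₃}
  {x₄,x₅,x₆}  = {x₅,x₆} ∪ {x₄}
  {x₁,x₂,x₃,x₆}  = {x₃} ∪ {x₁,x₂,x₆}
  {x₁,x₂,x₄,x₅}  = {x₁,x₂,x₄} ∪ {x₅}
Round 5: already closed under ᶜ and ∪.

|σ(ℰ)| = 32.  σ(ℰ) = { {}, {x₃}, {x₄}, {x₅}, {x₆}, {x₁,x₂}, {x₃,x₄}, {x₃,x₅}, {x₃,x₆}, {x₄,x₅}, {x₄,x₆}, {x₅,x₆}, {x₁,x₂,x₃}, {x₁,x₂,x₄}, {x₁,x₂,x₅}, {x₁,x₂,x₆}, {x₃,x₄,x₅}, {x₃,x₄,x₆}, {x₃,x₅,x₆}, {x₄,x₅,x₆}, {x₁,x₂,x₃,x₄}, {x₁,x₂,x₃,x₅}, {x₁,x₂,x₃,x₆}, {x₁,x₂,x₄,x₅}, {x₁,x₂,x₄,x₆}, {x₁,x₂,x₅,x₆}, {x₃,x₄,x₅,x₆}, {x₁,x₂,x₃,x₄,x₅}, {x₁,x₂,x₃,x₄,x₆}, {x₁,x₂,x₃,x₅,x₆}, {x₁,x₂,x₄,x₅,x₆}, X }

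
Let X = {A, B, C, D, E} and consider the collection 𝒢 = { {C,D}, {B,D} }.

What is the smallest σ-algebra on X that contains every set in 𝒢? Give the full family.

σ(𝒢) (16 sets): { ∅, {B}, {C}, {D}, {A,E}, {B,C}, {B,D}, {C,D}, {A,B,E}, {A,C,E}, {A,D,E}, {B,C,D}, {A,B,C,E}, {A,B,D,E}, {A,C,D,E}, X }

Derivation:
Seed the family with 𝒢 together with ∅ and X: { ∅, {B,D}, {C,D}, X }.
Round 1. New:
  {A,B,E}  = complement {C,D}
  {A,C,E}  = complement {B,D}
  {B,C,D}  = {B,D} ∪ {C,D}
  |family| = 7
Round 2. New:
  {A,E}  = complement {B,C,D}
  {A,B,C,E}  = {A,B,E} ∪ {A,C,E}
  {A,B,D,E}  = {A,B,E} ∪ {B,D}
  {A,C,D,E}  = {C,D} ∪ {A,C,E}
  |family| = 11
Round 3: +3 →
  {B}  = complement {A,C,D,E}
  {C}  = complement {A,B,D,E}
  {D}  = complement {A,B,C,E}
  |family| = 14
Round 4 adds 2:
  {B,C}  = {C} ∪ {B}
  {A,D,E}  = {A,E} ∪ {D}
  |family| = 16
After Round 5 the family is unchanged; done.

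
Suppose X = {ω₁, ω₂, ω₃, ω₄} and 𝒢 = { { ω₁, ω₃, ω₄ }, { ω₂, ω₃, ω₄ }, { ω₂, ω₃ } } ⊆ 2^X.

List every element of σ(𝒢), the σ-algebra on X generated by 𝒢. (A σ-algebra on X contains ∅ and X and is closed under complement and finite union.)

Answer: σ(𝒢) = { {  }, { ω₁ }, { ω₂ }, { ω₃ }, { ω₄ }, { ω₁, ω₂ }, { ω₁, ω₃ }, { ω₁, ω₄ }, { ω₂, ω₃ }, { ω₂, ω₄ }, { ω₃, ω₄ }, { ω₁, ω₂, ω₃ }, { ω₁, ω₂, ω₄ }, { ω₁, ω₃, ω₄ }, { ω₂, ω₃, ω₄ }, X }

Check:
Initial family (5 sets): { {  }, { ω₂, ω₃ }, { ω₁, ω₃, ω₄ }, { ω₂, ω₃, ω₄ }, X }.
Step 1 adds 3:
  { ω₁ }  = complement { ω₂, ω₃, ω₄ }
  { ω₂ }  = complement { ω₁, ω₃, ω₄ }
  { ω₁, ω₄ }  = complement { ω₂, ω₃ }
  |family| = 8
Step 2: +3 →
  { ω₁, ω₂ }  = { ω₂ } ∪ { ω₁ }
  { ω₁, ω₂, ω₃ }  = { ω₂, ω₃ } ∪ { ω₁ }
  { ω₁, ω₂, ω₄ }  = { ω₂ } ∪ { ω₁, ω₄ }
  |family| = 11
Step 3: +3 →
  { ω₃ }  = complement { ω₁, ω₂, ω₄ }
  { ω₄ }  = complement { ω₁, ω₂, ω₃ }
  { ω₃, ω₄ }  = complement { ω₁, ω₂ }
  |family| = 14
Step 4: 2 new —
  { ω₁, ω₃ }  = { ω₃ } ∪ { ω₁ }
  { ω₂, ω₄ }  = { ω₄ } ∪ { ω₂ }
  |family| = 16
Step 5: closed — nothing new.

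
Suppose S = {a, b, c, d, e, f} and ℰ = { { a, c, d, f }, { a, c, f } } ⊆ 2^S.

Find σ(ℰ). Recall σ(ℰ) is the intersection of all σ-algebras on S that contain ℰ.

Take S₀ = ℰ ∪ {∅, S} = { {}, { a, c, f }, { a, c, d, f }, S }.
Iteration 1. New:
  { b, e }  = { a, c, d, f }ᶜ
  { b, d, e }  = { a, c, f }ᶜ
  [6 total]
Iteration 2 adds 1:
  { a, b, c, e, f }  = { b, e } ∪ { a, c, f }
  [7 total]
Iteration 3: 1 new —
  { d }  = { a, b, c, e, f }ᶜ
  [8 total]
After Iteration 4 the family is unchanged; done.

|σ(ℰ)| = 8.  σ(ℰ) = { {}, { d }, { b, e }, { a, c, f }, { b, d, e }, { a, c, d, f }, { a, b, c, e, f }, S }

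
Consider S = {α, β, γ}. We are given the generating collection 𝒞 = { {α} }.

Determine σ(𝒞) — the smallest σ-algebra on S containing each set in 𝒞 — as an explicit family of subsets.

Answer: σ(𝒞) = { {}, {α}, {β,γ}, S }

Check:
Initial family (3 sets): { {}, {α}, S }.
Step 1: 1 new —
  {β,γ}  = ᶜ of {α}
  — 4 sets.
Step 2: already closed under ᶜ and ∪.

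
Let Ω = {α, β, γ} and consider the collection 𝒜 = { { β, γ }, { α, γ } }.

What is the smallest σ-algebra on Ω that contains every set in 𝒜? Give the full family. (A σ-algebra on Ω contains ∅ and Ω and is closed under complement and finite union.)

|σ(𝒜)| = 8.  σ(𝒜) = { {}, { α }, { β }, { γ }, { α, β }, { α, γ }, { β, γ }, Ω }

Trace:
Seed the family with 𝒜 together with ∅ and Ω: { {}, { α, γ }, { β, γ }, Ω }.
Iteration 1 (2 new):
  { α }  = Ω∖{ β, γ }
  { β }  = Ω∖{ α, γ }
  [6 total]
Iteration 2: 1 new —
  { α, β }  = { β } ∪ { α }
  [7 total]
Iteration 3: +1 →
  { γ }  = Ω∖{ α, β }
  [8 total]
Iteration 4: closed — nothing new.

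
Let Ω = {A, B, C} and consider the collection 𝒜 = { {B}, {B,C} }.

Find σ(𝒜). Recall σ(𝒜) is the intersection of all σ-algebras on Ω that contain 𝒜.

Begin from { {}, {B}, {B,C}, Ω } (that is, 𝒜 plus ∅ and Ω).
Pass 1 adds 2:
  {A}  = {B,C}ᶜ
  {A,C}  = {B}ᶜ
  — 6 sets.
Pass 2. New:
  {A,B}  = {B} ∪ {A}
  — 7 sets.
Pass 3 adds 1:
  {C}  = {A,B}ᶜ
  — 8 sets.
After Pass 4 the family is unchanged; done.

Therefore σ(𝒜) = { {}, {A}, {B}, {C}, {A,B}, {A,C}, {B,C}, Ω } (|σ(𝒜)| = 8).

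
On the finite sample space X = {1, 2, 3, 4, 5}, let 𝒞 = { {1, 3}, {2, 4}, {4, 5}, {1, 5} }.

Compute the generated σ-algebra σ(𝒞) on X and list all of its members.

Begin from { ∅, {1, 3}, {1, 5}, {2, 4}, {4, 5}, X } (that is, 𝒞 plus ∅ and X).
Round 1 (8 new):
  {1, 2, 3}  = {4, 5}ᶜ
  {1, 3, 5}  = {2, 4}ᶜ
  {1, 4, 5}  = {4, 5} ∪ {1, 5}
  {2, 3, 4}  = {1, 5}ᶜ
  {2, 4, 5}  = {1, 3}ᶜ
  {1, 2, 3, 4}  = {1, 3} ∪ {2, 4}
  {1, 2, 4, 5}  = {1, 5} ∪ {2, 4}
  {1, 3, 4, 5}  = {4, 5} ∪ {1, 3}
  (now 14)
Round 2 adds 6:
  {2}  = {1, 3, 4, 5}ᶜ
  {3}  = {1, 2, 4, 5}ᶜ
  {5}  = {1, 2, 3, 4}ᶜ
  {2, 3}  = {1, 4, 5}ᶜ
  {1, 2, 3, 5}  = {1, 2, 3} ∪ {1, 3, 5}
  {2, 3, 4, 5}  = {2, 3, 4} ∪ {4, 5}
  (now 20)
Round 3 (7 new):
  {1}  = {2, 3, 4, 5}ᶜ
  {4}  = {1, 2, 3, 5}ᶜ
  {2, 5}  = {2} ∪ {5}
  {3, 5}  = {5} ∪ {3}
  {1, 2, 5}  = {2} ∪ {1, 5}
  {2, 3, 5}  = {5} ∪ {2, 3}
  {3, 4, 5}  = {4, 5} ∪ {3}
  (now 27)
Round 4: 5 new —
  {1, 2}  = {3, 4, 5}ᶜ
  {1, 4}  = {2, 3, 5}ᶜ
  {3, 4}  = {1, 2, 5}ᶜ
  {1, 2, 4}  = {3, 5}ᶜ
  {1, 3, 4}  = {2, 5}ᶜ
  (now 32)
After Round 5 the family is unchanged; done.

Hence σ(𝒞) has 32 members: { ∅, {1}, {2}, {3}, {4}, {5}, {1, 2}, {1, 3}, {1, 4}, {1, 5}, {2, 3}, {2, 4}, {2, 5}, {3, 4}, {3, 5}, {4, 5}, {1, 2, 3}, {1, 2, 4}, {1, 2, 5}, {1, 3, 4}, {1, 3, 5}, {1, 4, 5}, {2, 3, 4}, {2, 3, 5}, {2, 4, 5}, {3, 4, 5}, {1, 2, 3, 4}, {1, 2, 3, 5}, {1, 2, 4, 5}, {1, 3, 4, 5}, {2, 3, 4, 5}, X }.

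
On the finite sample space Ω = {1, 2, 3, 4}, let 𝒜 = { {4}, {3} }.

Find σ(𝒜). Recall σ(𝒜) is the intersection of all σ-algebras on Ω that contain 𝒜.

Start: 𝒜 ∪ {∅, Ω} = { ∅, {3}, {4}, Ω }.
Pass 1: 3 new —
  {3, 4}  = {3} ∪ {4}
  {1, 2, 3}  = {4}ᶜ
  {1, 2, 4}  = {3}ᶜ
  — 7 sets.
Pass 2. New:
  {1, 2}  = {3, 4}ᶜ
  — 8 sets.
Pass 3: already closed under ᶜ and ∪.

Hence σ(𝒜) has 8 members: { ∅, {3}, {4}, {1, 2}, {3, 4}, {1, 2, 3}, {1, 2, 4}, Ω }.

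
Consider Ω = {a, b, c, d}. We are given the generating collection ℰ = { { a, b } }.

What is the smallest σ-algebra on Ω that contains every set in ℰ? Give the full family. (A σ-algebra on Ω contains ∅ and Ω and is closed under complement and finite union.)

Initial family (3 sets): { ∅, { a, b }, Ω }.
Iteration 1: 1 new —
  { c, d }  = { a, b }ᶜ
  [4 total]
After Iteration 2 the family is unchanged; done.

|σ(ℰ)| = 4.  σ(ℰ) = { ∅, { a, b }, { c, d }, Ω }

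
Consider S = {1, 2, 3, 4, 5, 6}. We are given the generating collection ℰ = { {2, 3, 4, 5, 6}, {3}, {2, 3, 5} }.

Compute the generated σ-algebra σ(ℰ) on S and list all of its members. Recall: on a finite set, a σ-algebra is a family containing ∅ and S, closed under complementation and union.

Initial family (5 sets): { ∅, {3}, {2, 3, 5}, {2, 3, 4, 5, 6}, S }.
Iteration 1: +3 →
  {1}  = S∖{2, 3, 4, 5, 6}
  {1, 4, 6}  = S∖{2, 3, 5}
  {1, 2, 4, 5, 6}  = S∖{3}
  [8 total]
Iteration 2 (3 new):
  {1, 3}  = {3} ∪ {1}
  {1, 2, 3, 5}  = {2, 3, 5} ∪ {1}
  {1, 3, 4, 6}  = {3} ∪ {1, 4, 6}
  [11 total]
Iteration 3 (3 new):
  {2, 5}  = S∖{1, 3, 4, 6}
  {4, 6}  = S∖{1, 2, 3, 5}
  {2, 4, 5, 6}  = S∖{1, 3}
  [14 total]
Iteration 4: +2 →
  {1, 2, 5}  = {2, 5} ∪ {1}
  {3, 4, 6}  = {3} ∪ {4, 6}
  [16 total]
Iteration 5: closed — nothing new.

Hence σ(ℰ) has 16 members: { ∅, {1}, {3}, {1, 3}, {2, 5}, {4, 6}, {1, 2, 5}, {1, 4, 6}, {2, 3, 5}, {3, 4, 6}, {1, 2, 3, 5}, {1, 3, 4, 6}, {2, 4, 5, 6}, {1, 2, 4, 5, 6}, {2, 3, 4, 5, 6}, S }.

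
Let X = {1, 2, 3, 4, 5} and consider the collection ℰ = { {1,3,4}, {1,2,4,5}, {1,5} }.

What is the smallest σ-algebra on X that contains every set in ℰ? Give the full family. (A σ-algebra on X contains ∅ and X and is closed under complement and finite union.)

σ(ℰ) (32 sets): { {}, {1}, {2}, {3}, {4}, {5}, {1,2}, {1,3}, {1,4}, {1,5}, {2,3}, {2,4}, {2,5}, {3,4}, {3,5}, {4,5}, {1,2,3}, {1,2,4}, {1,2,5}, {1,3,4}, {1,3,5}, {1,4,5}, {2,3,4}, {2,3,5}, {2,4,5}, {3,4,5}, {1,2,3,4}, {1,2,3,5}, {1,2,4,5}, {1,3,4,5}, {2,3,4,5}, X }

Working:
Begin from { {}, {1,5}, {1,3,4}, {1,2,4,5}, X } (that is, ℰ plus ∅ and X).
Round 1: +4 →
  {3}  = complement {1,2,4,5}
  {2,5}  = complement {1,3,4}
  {2,3,4}  = complement {1,5}
  {1,3,4,5}  = {1,3,4} ∪ {1,5}
Round 2 adds 6:
  {2}  = complement {1,3,4,5}
  {1,2,5}  = {2,5} ∪ {1,5}
  {1,3,5}  = {3} ∪ {1,5}
  {2,3,5}  = {2,5} ∪ {3}
  {1,2,3,4}  = {2,3,4} ∪ {1,3,4}
  {2,3,4,5}  = {2,5} ∪ {2,3,4}
Round 3. New:
  {1}  = complement {2,3,4,5}
  {5}  = complement {1,2,3,4}
  {1,4}  = complement {2,3,5}
  {2,3}  = {3} ∪ {2}
  {2,4}  = complement {1,3,5}
  {3,4}  = complement {1,2,5}
  {1,2,3,5}  = {3} ∪ {1,2,5}
Round 4. New:
  {4}  = complement {1,2,3,5}
  {1,2}  = {2} ∪ {1}
  {1,3}  = {3} ∪ {1}
  {3,5}  = {5} ∪ {3}
  {1,2,3}  = {2,3} ∪ {1}
  {1,2,4}  = {2} ∪ {1,4}
  {1,4,5}  = complement {2,3}
  {2,4,5}  = {2,5} ∪ {2,4}
  {3,4,5}  = {3,4} ∪ {5}
Round 5 (1 new):
  {4,5}  = complement {1,2,3}
Round 6: stable.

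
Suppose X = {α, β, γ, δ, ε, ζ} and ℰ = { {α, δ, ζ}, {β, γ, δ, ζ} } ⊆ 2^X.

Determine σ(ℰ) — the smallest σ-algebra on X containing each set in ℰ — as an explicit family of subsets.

Answer: σ(ℰ) = { {}, {α}, {ε}, {α, ε}, {β, γ}, {δ, ζ}, {α, β, γ}, {α, δ, ζ}, {β, γ, ε}, {δ, ε, ζ}, {α, β, γ, ε}, {α, δ, ε, ζ}, {β, γ, δ, ζ}, {α, β, γ, δ, ζ}, {β, γ, δ, ε, ζ}, X }

Derivation:
Take S₀ = ℰ ∪ {∅, X} = { {}, {α, δ, ζ}, {β, γ, δ, ζ}, X }.
Step 1 (3 new):
  {α, ε}  = complement {β, γ, δ, ζ}
  {β, γ, ε}  = complement {α, δ, ζ}
  {α, β, γ, δ, ζ}  = {β, γ, δ, ζ} ∪ {α, δ, ζ}
  |family| = 7
Step 2. New:
  {ε}  = complement {α, β, γ, δ, ζ}
  {α, β, γ, ε}  = {β, γ, ε} ∪ {α, ε}
  {α, δ, ε, ζ}  = {α, ε} ∪ {α, δ, ζ}
  {β, γ, δ, ε, ζ}  = {β, γ, ε} ∪ {β, γ, δ, ζ}
  |family| = 11
Step 3 adds 3:
  {α}  = complement {β, γ, δ, ε, ζ}
  {β, γ}  = complement {α, δ, ε, ζ}
  {δ, ζ}  = complement {α, β, γ, ε}
  |family| = 14
Step 4. New:
  {α, β, γ}  = {β, γ} ∪ {α}
  {δ, ε, ζ}  = {δ, ζ} ∪ {ε}
  |family| = 16
Step 5: already closed under ᶜ and ∪.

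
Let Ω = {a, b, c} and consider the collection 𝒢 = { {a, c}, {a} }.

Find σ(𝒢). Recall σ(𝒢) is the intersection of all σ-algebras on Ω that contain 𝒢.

Take S₀ = 𝒢 ∪ {∅, Ω} = { ∅, {a}, {a, c}, Ω }.
Pass 1. New:
  {b}  = complement {a, c}
  {b, c}  = complement {a}
  [6 total]
Pass 2. New:
  {a, b}  = {b} ∪ {a}
  [7 total]
Pass 3: 1 new —
  {c}  = complement {a, b}
  [8 total]
After Pass 4 the family is unchanged; done.

σ(𝒢) = { ∅, {a}, {b}, {c}, {a, b}, {a, c}, {b, c}, Ω }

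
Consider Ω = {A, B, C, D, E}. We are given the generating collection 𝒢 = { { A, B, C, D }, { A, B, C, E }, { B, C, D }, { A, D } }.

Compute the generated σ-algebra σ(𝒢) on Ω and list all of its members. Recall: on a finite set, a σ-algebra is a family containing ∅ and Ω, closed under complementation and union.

Initial family (6 sets): { {}, { A, D }, { B, C, D }, { A, B, C, D }, { A, B, C, E }, Ω }.
Iteration 1: 4 new —
  { D }  = ᶜ of { A, B, C, E }
  { E }  = ᶜ of { A, B, C, D }
  { A, E }  = ᶜ of { B, C, D }
  { B, C, E }  = ᶜ of { A, D }
  [10 total]
Iteration 2: +3 →
  { D, E }  = { E } ∪ { D }
  { A, D, E }  = { E } ∪ { A, D }
  { B, C, D, E }  = { B, C, D } ∪ { E }
  [13 total]
Iteration 3 adds 3:
  { A }  = ᶜ of { B, C, D, E }
  { B, C }  = ᶜ of { A, D, E }
  { A, B, C }  = ᶜ of { D, E }
  [16 total]
After Iteration 4 the family is unchanged; done.

Hence σ(𝒢) has 16 members: { {}, { A }, { D }, { E }, { A, D }, { A, E }, { B, C }, { D, E }, { A, B, C }, { A, D, E }, { B, C, D }, { B, C, E }, { A, B, C, D }, { A, B, C, E }, { B, C, D, E }, Ω }.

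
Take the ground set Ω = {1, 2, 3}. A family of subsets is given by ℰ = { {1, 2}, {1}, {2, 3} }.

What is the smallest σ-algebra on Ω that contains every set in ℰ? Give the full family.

σ(ℰ) (8 sets): { {}, {1}, {2}, {3}, {1, 2}, {1, 3}, {2, 3}, Ω }

Derivation:
Seed the family with ℰ together with ∅ and Ω: { {}, {1}, {1, 2}, {2, 3}, Ω }.
Pass 1. New:
  {3}  = {1, 2}ᶜ
Pass 2: 1 new —
  {1, 3}  = {3} ∪ {1}
Pass 3: +1 →
  {2}  = {1, 3}ᶜ
Pass 4: closed — nothing new.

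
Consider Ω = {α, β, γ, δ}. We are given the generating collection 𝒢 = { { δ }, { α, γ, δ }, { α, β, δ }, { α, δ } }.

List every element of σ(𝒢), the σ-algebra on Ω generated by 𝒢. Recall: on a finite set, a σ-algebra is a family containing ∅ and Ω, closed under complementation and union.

Take S₀ = 𝒢 ∪ {∅, Ω} = { ∅, { δ }, { α, δ }, { α, β, δ }, { α, γ, δ }, Ω }.
Iteration 1 adds 4:
  { β }  = { α, γ, δ }ᶜ
  { γ }  = { α, β, δ }ᶜ
  { β, γ }  = { α, δ }ᶜ
  { α, β, γ }  = { δ }ᶜ
  (now 10)
Iteration 2: 3 new —
  { β, δ }  = { β } ∪ { δ }
  { γ, δ }  = { γ } ∪ { δ }
  { β, γ, δ }  = { β, γ } ∪ { δ }
  (now 13)
Iteration 3: 3 new —
  { α }  = { β, γ, δ }ᶜ
  { α, β }  = { γ, δ }ᶜ
  { α, γ }  = { β, δ }ᶜ
  (now 16)
Iteration 4: no new sets; the family is a σ-algebra.

σ(𝒢) = { ∅, { α }, { β }, { γ }, { δ }, { α, β }, { α, γ }, { α, δ }, { β, γ }, { β, δ }, { γ, δ }, { α, β, γ }, { α, β, δ }, { α, γ, δ }, { β, γ, δ }, Ω }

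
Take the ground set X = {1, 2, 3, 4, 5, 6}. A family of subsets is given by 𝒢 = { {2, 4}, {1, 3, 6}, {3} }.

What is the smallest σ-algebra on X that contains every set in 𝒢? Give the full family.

Seed the family with 𝒢 together with ∅ and X: { ∅, {3}, {2, 4}, {1, 3, 6}, X }.
Pass 1 adds 5:
  {2, 3, 4}  = {3} ∪ {2, 4}
  {2, 4, 5}  = X∖{1, 3, 6}
  {1, 3, 5, 6}  = X∖{2, 4}
  {1, 2, 3, 4, 6}  = {1, 3, 6} ∪ {2, 4}
  {1, 2, 4, 5, 6}  = X∖{3}
  (now 10)
Pass 2. New:
  {5}  = X∖{1, 2, 3, 4, 6}
  {1, 5, 6}  = X∖{2, 3, 4}
  {2, 3, 4, 5}  = {3} ∪ {2, 4, 5}
  (now 13)
Pass 3: 2 new —
  {1, 6}  = X∖{2, 3, 4, 5}
  {3, 5}  = {3} ∪ {5}
  (now 15)
Pass 4 (1 new):
  {1, 2, 4, 6}  = X∖{3, 5}
  (now 16)
Pass 5: already closed under ᶜ and ∪.

|σ(𝒢)| = 16.  σ(𝒢) = { ∅, {3}, {5}, {1, 6}, {2, 4}, {3, 5}, {1, 3, 6}, {1, 5, 6}, {2, 3, 4}, {2, 4, 5}, {1, 2, 4, 6}, {1, 3, 5, 6}, {2, 3, 4, 5}, {1, 2, 3, 4, 6}, {1, 2, 4, 5, 6}, X }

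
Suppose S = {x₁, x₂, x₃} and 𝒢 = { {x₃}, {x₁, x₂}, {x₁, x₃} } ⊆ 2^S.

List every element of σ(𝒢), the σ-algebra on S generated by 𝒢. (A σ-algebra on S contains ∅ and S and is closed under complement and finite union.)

Begin from { ∅, {x₃}, {x₁, x₂}, {x₁, x₃}, S } (that is, 𝒢 plus ∅ and S).
Round 1 adds 1:
  {x₂}  = ᶜ of {x₁, x₃}
  |family| = 6
Round 2: +1 →
  {x₂, x₃}  = {x₃} ∪ {x₂}
  |family| = 7
Round 3: +1 →
  {x₁}  = ᶜ of {x₂, x₃}
  |family| = 8
Round 4: already closed under ᶜ and ∪.

|σ(𝒢)| = 8.  σ(𝒢) = { ∅, {x₁}, {x₂}, {x₃}, {x₁, x₂}, {x₁, x₃}, {x₂, x₃}, S }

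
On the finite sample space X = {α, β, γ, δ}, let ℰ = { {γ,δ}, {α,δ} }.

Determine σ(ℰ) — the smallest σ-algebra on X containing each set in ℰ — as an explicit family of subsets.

Start: ℰ ∪ {∅, X} = { {}, {α,δ}, {γ,δ}, X }.
Iteration 1 (3 new):
  {α,β}  = X∖{γ,δ}
  {β,γ}  = X∖{α,δ}
  {α,γ,δ}  = {γ,δ} ∪ {α,δ}
Iteration 2. New:
  {β}  = X∖{α,γ,δ}
  {α,β,γ}  = {β,γ} ∪ {α,β}
  {α,β,δ}  = {α,δ} ∪ {α,β}
  {β,γ,δ}  = {γ,δ} ∪ {β,γ}
Iteration 3: 3 new —
  {α}  = X∖{β,γ,δ}
  {γ}  = X∖{α,β,δ}
  {δ}  = X∖{α,β,γ}
Iteration 4: 2 new —
  {α,γ}  = {γ} ∪ {α}
  {β,δ}  = {δ} ∪ {β}
Iteration 5: stable.

|σ(ℰ)| = 16.  σ(ℰ) = { {}, {α}, {β}, {γ}, {δ}, {α,β}, {α,γ}, {α,δ}, {β,γ}, {β,δ}, {γ,δ}, {α,β,γ}, {α,β,δ}, {α,γ,δ}, {β,γ,δ}, X }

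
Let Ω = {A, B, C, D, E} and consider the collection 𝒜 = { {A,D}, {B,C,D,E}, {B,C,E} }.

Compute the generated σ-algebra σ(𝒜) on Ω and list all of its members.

Take S₀ = 𝒜 ∪ {∅, Ω} = { ∅, {A,D}, {B,C,E}, {B,C,D,E}, Ω }.
Pass 1. New:
  {A}  = Ω∖{B,C,D,E}
Pass 2: +1 →
  {A,B,C,E}  = {B,C,E} ∪ {A}
Pass 3 (1 new):
  {D}  = Ω∖{A,B,C,E}
Pass 4: closed — nothing new.

|σ(𝒜)| = 8.  σ(𝒜) = { ∅, {A}, {D}, {A,D}, {B,C,E}, {A,B,C,E}, {B,C,D,E}, Ω }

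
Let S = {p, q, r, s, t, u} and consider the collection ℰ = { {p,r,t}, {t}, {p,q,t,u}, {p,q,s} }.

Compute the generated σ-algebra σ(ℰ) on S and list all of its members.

Take S₀ = ℰ ∪ {∅, S} = { {}, {t}, {p,q,s}, {p,r,t}, {p,q,t,u}, S }.
Iteration 1 (8 new):
  {r,s}  = S∖{p,q,t,u}
  {q,s,u}  = S∖{p,r,t}
  {r,t,u}  = S∖{p,q,s}
  {p,q,s,t}  = {p,q,s} ∪ {t}
  {p,q,r,s,t}  = {p,r,t} ∪ {p,q,s}
  {p,q,r,s,u}  = S∖{t}
  {p,q,r,t,u}  = {p,r,t} ∪ {p,q,t,u}
  {p,q,s,t,u}  = {p,q,s} ∪ {p,q,t,u}
  |family| = 14
Iteration 2 (13 new):
  {r}  = S∖{p,q,s,t,u}
  {s}  = S∖{p,q,r,t,u}
  {u}  = S∖{p,q,r,s,t}
  {r,u}  = S∖{p,q,s,t}
  {r,s,t}  = {r,s} ∪ {t}
  {p,q,r,s}  = {r,s} ∪ {p,q,s}
  {p,q,s,u}  = {q,s,u} ∪ {p,q,s}
  {p,r,s,t}  = {r,s} ∪ {p,r,t}
  {p,r,t,u}  = {p,r,t} ∪ {r,t,u}
  {q,r,s,u}  = {q,s,u} ∪ {r,s}
  {q,s,t,u}  = {q,s,u} ∪ {t}
  {r,s,t,u}  = {r,s} ∪ {r,t,u}
  {q,r,s,t,u}  = {q,s,u} ∪ {r,t,u}
  |family| = 27
Iteration 3: +13 →
  {p}  = S∖{q,r,s,t,u}
  {p,q}  = S∖{r,s,t,u}
  {p,r}  = S∖{q,s,t,u}
  {p,t}  = S∖{q,r,s,u}
  {q,s}  = S∖{p,r,t,u}
  {q,u}  = S∖{p,r,s,t}
  {r,t}  = S∖{p,q,s,u}
  {s,t}  = {t} ∪ {s}
  {s,u}  = {u} ∪ {s}
  {t,u}  = S∖{p,q,r,s}
  {p,q,u}  = S∖{r,s,t}
  {r,s,u}  = {r,s} ∪ {u}
  {p,r,s,t,u}  = {r,s,t} ∪ {p,r,t,u}
  |family| = 40
Iteration 4: +21 →
  {q}  = S∖{p,r,s,t,u}
  {p,s}  = {s} ∪ {p}
  {p,u}  = {p} ∪ {u}
  {p,q,r}  = {p,r} ∪ {p,q}
  {p,q,t}  = S∖{r,s,u}
  {p,r,s}  = {r,s} ∪ {p,r}
  {p,r,u}  = {p,r} ∪ {r,u}
  {p,s,t}  = {s,t} ∪ {p}
  {p,s,u}  = {p} ∪ {s,u}
  {p,t,u}  = {p} ∪ {t,u}
  {q,r,s}  = {r,s} ∪ {q,s}
  {q,r,u}  = {q,u} ∪ {r}
  {q,s,t}  = {s,t} ∪ {q,s}
  {q,t,u}  = {q,u} ∪ {t,u}
  {s,t,u}  = {s,t} ∪ {t,u}
  {p,q,r,t}  = S∖{s,u}
  {p,q,r,u}  = S∖{s,t}
  {p,r,s,u}  = {p,r} ∪ {r,s,u}
  {p,s,t,u}  = {p,t} ∪ {s,u}
  {q,r,s,t}  = {r,t} ∪ {q,s}
  {q,r,t,u}  = {r,t} ∪ {q,u}
  |family| = 61
Iteration 5 adds 3:
  {q,r}  = S∖{p,s,t,u}
  {q,t}  = S∖{p,r,s,u}
  {q,r,t}  = S∖{p,s,u}
  |family| = 64
Iteration 6: closed — nothing new.

|σ(ℰ)| = 64.  σ(ℰ) = { {}, {p}, {q}, {r}, {s}, {t}, {u}, {p,q}, {p,r}, {p,s}, {p,t}, {p,u}, {q,r}, {q,s}, {q,t}, {q,u}, {r,s}, {r,t}, {r,u}, {s,t}, {s,u}, {t,u}, {p,q,r}, {p,q,s}, {p,q,t}, {p,q,u}, {p,r,s}, {p,r,t}, {p,r,u}, {p,s,t}, {p,s,u}, {p,t,u}, {q,r,s}, {q,r,t}, {q,r,u}, {q,s,t}, {q,s,u}, {q,t,u}, {r,s,t}, {r,s,u}, {r,t,u}, {s,t,u}, {p,q,r,s}, {p,q,r,t}, {p,q,r,u}, {p,q,s,t}, {p,q,s,u}, {p,q,t,u}, {p,r,s,t}, {p,r,s,u}, {p,r,t,u}, {p,s,t,u}, {q,r,s,t}, {q,r,s,u}, {q,r,t,u}, {q,s,t,u}, {r,s,t,u}, {p,q,r,s,t}, {p,q,r,s,u}, {p,q,r,t,u}, {p,q,s,t,u}, {p,r,s,t,u}, {q,r,s,t,u}, S }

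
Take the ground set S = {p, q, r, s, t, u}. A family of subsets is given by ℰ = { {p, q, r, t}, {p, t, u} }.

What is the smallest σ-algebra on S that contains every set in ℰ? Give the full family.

σ(ℰ) = { {}, {s}, {u}, {p, t}, {q, r}, {s, u}, {p, s, t}, {p, t, u}, {q, r, s}, {q, r, u}, {p, q, r, t}, {p, s, t, u}, {q, r, s, u}, {p, q, r, s, t}, {p, q, r, t, u}, S }

Working:
Take S₀ = ℰ ∪ {∅, S} = { {}, {p, t, u}, {p, q, r, t}, S }.
Pass 1. New:
  {s, u}  = ᶜ of {p, q, r, t}
  {q, r, s}  = ᶜ of {p, t, u}
  {p, q, r, t, u}  = {p, q, r, t} ∪ {p, t, u}
  — 7 sets.
Pass 2 adds 4:
  {s}  = ᶜ of {p, q, r, t, u}
  {p, s, t, u}  = {p, t, u} ∪ {s, u}
  {q, r, s, u}  = {q, r, s} ∪ {s, u}
  {p, q, r, s, t}  = {q, r, s} ∪ {p, q, r, t}
  — 11 sets.
Pass 3 adds 3:
  {u}  = ᶜ of {p, q, r, s, t}
  {p, t}  = ᶜ of {q, r, s, u}
  {q, r}  = ᶜ of {p, s, t, u}
  — 14 sets.
Pass 4: 2 new —
  {p, s, t}  = {p, t} ∪ {s}
  {q, r, u}  = {q, r} ∪ {u}
  — 16 sets.
After Pass 5 the family is unchanged; done.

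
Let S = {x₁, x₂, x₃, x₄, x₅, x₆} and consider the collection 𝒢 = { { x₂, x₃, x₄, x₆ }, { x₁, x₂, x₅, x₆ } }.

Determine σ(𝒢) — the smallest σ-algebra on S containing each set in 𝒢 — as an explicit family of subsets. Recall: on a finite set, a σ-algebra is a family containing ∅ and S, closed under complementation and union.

|σ(𝒢)| = 8.  σ(𝒢) = { {  }, { x₁, x₅ }, { x₂, x₆ }, { x₃, x₄ }, { x₁, x₂, x₅, x₆ }, { x₁, x₃, x₄, x₅ }, { x₂, x₃, x₄, x₆ }, S }

Trace:
Start: 𝒢 ∪ {∅, S} = { {  }, { x₁, x₂, x₅, x₆ }, { x₂, x₃, x₄, x₆ }, S }.
Pass 1: 2 new —
  { x₁, x₅ }  = { x₂, x₃, x₄, x₆ }ᶜ
  { x₃, x₄ }  = { x₁, x₂, x₅, x₆ }ᶜ
  — 6 sets.
Pass 2: 1 new —
  { x₁, x₃, x₄, x₅ }  = { x₃, x₄ } ∪ { x₁, x₅ }
  — 7 sets.
Pass 3: +1 →
  { x₂, x₆ }  = { x₁, x₃, x₄, x₅ }ᶜ
  — 8 sets.
Pass 4: already closed under ᶜ and ∪.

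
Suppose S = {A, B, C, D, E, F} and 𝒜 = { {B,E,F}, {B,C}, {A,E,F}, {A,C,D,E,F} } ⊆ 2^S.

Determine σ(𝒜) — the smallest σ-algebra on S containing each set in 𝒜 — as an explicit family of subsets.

Initial family (6 sets): { {}, {B,C}, {A,E,F}, {B,E,F}, {A,C,D,E,F}, S }.
Round 1: +7 →
  {B}  = complement {A,C,D,E,F}
  {A,C,D}  = complement {B,E,F}
  {B,C,D}  = complement {A,E,F}
  {A,B,E,F}  = {A,E,F} ∪ {B,E,F}
  {A,D,E,F}  = complement {B,C}
  {B,C,E,F}  = {B,C} ∪ {B,E,F}
  {A,B,C,E,F}  = {B,C} ∪ {A,E,F}
Round 2: +6 →
  {D}  = complement {A,B,C,E,F}
  {A,D}  = complement {B,C,E,F}
  {C,D}  = complement {A,B,E,F}
  {A,B,C,D}  = {B,C,D} ∪ {A,C,D}
  {A,B,D,E,F}  = {A,D,E,F} ∪ {B}
  {B,C,D,E,F}  = {B,C,D} ∪ {B,E,F}
Round 3 adds 6:
  {A}  = complement {B,C,D,E,F}
  {C}  = complement {A,B,D,E,F}
  {B,D}  = {B} ∪ {D}
  {E,F}  = complement {A,B,C,D}
  {A,B,D}  = {B} ∪ {A,D}
  {B,D,E,F}  = {B,E,F} ∪ {D}
Round 4: +7 →
  {A,B}  = {A} ∪ {B}
  {A,C}  = complement {B,D,E,F}
  {A,B,C}  = {A} ∪ {B,C}
  {C,E,F}  = complement {A,B,D}
  {D,E,F}  = {E,F} ∪ {D}
  {A,C,E,F}  = complement {B,D}
  {C,D,E,F}  = {C,D} ∪ {E,F}
Round 5: no new sets; the family is a σ-algebra.

Therefore σ(𝒜) = { {}, {A}, {B}, {C}, {D}, {A,B}, {A,C}, {A,D}, {B,C}, {B,D}, {C,D}, {E,F}, {A,B,C}, {A,B,D}, {A,C,D}, {A,E,F}, {B,C,D}, {B,E,F}, {C,E,F}, {D,E,F}, {A,B,C,D}, {A,B,E,F}, {A,C,E,F}, {A,D,E,F}, {B,C,E,F}, {B,D,E,F}, {C,D,E,F}, {A,B,C,E,F}, {A,B,D,E,F}, {A,C,D,E,F}, {B,C,D,E,F}, S } (|σ(𝒜)| = 32).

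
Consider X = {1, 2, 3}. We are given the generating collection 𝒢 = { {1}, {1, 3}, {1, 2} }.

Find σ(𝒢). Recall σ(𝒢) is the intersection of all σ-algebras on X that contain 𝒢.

|σ(𝒢)| = 8.  σ(𝒢) = { {}, {1}, {2}, {3}, {1, 2}, {1, 3}, {2, 3}, X }

Derivation:
Begin from { {}, {1}, {1, 2}, {1, 3}, X } (that is, 𝒢 plus ∅ and X).
Iteration 1. New:
  {2}  = ᶜ of {1, 3}
  {3}  = ᶜ of {1, 2}
  {2, 3}  = ᶜ of {1}
  — 8 sets.
After Iteration 2 the family is unchanged; done.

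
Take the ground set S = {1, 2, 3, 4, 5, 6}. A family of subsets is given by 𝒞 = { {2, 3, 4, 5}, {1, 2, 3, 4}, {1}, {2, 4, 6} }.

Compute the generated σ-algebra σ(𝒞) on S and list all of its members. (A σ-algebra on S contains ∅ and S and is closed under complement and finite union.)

σ(𝒞) (32 sets): { ∅, {1}, {3}, {5}, {6}, {1, 3}, {1, 5}, {1, 6}, {2, 4}, {3, 5}, {3, 6}, {5, 6}, {1, 2, 4}, {1, 3, 5}, {1, 3, 6}, {1, 5, 6}, {2, 3, 4}, {2, 4, 5}, {2, 4, 6}, {3, 5, 6}, {1, 2, 3, 4}, {1, 2, 4, 5}, {1, 2, 4, 6}, {1, 3, 5, 6}, {2, 3, 4, 5}, {2, 3, 4, 6}, {2, 4, 5, 6}, {1, 2, 3, 4, 5}, {1, 2, 3, 4, 6}, {1, 2, 4, 5, 6}, {2, 3, 4, 5, 6}, S }

Trace:
Initial family (6 sets): { ∅, {1}, {2, 4, 6}, {1, 2, 3, 4}, {2, 3, 4, 5}, S }.
Pass 1 adds 7:
  {1, 6}  = S∖{2, 3, 4, 5}
  {5, 6}  = S∖{1, 2, 3, 4}
  {1, 3, 5}  = S∖{2, 4, 6}
  {1, 2, 4, 6}  = {2, 4, 6} ∪ {1}
  {1, 2, 3, 4, 5}  = {1, 2, 3, 4} ∪ {2, 3, 4, 5}
  {1, 2, 3, 4, 6}  = {2, 4, 6} ∪ {1, 2, 3, 4}
  {2, 3, 4, 5, 6}  = S∖{1}
  — 13 sets.
Pass 2: +7 →
  {5}  = S∖{1, 2, 3, 4, 6}
  {6}  = S∖{1, 2, 3, 4, 5}
  {3, 5}  = S∖{1, 2, 4, 6}
  {1, 5, 6}  = {5, 6} ∪ {1, 6}
  {1, 3, 5, 6}  = {5, 6} ∪ {1, 3, 5}
  {2, 4, 5, 6}  = {2, 4, 6} ∪ {5, 6}
  {1, 2, 4, 5, 6}  = {1, 2, 4, 6} ∪ {5, 6}
  — 20 sets.
Pass 3: +6 →
  {3}  = S∖{1, 2, 4, 5, 6}
  {1, 3}  = S∖{2, 4, 5, 6}
  {1, 5}  = {5} ∪ {1}
  {2, 4}  = S∖{1, 3, 5, 6}
  {2, 3, 4}  = S∖{1, 5, 6}
  {3, 5, 6}  = {5, 6} ∪ {3, 5}
  — 26 sets.
Pass 4 adds 6:
  {3, 6}  = {6} ∪ {3}
  {1, 2, 4}  = S∖{3, 5, 6}
  {1, 3, 6}  = {1, 6} ∪ {3}
  {2, 4, 5}  = {5} ∪ {2, 4}
  {1, 2, 4, 5}  = {1, 5} ∪ {2, 4}
  {2, 3, 4, 6}  = S∖{1, 5}
  — 32 sets.
Pass 5 adds nothing — fixpoint reached.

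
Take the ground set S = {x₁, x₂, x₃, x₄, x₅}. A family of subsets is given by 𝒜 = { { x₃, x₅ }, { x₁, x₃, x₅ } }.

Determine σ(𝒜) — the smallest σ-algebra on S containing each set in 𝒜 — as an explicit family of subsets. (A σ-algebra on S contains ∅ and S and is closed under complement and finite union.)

Seed the family with 𝒜 together with ∅ and S: { {  }, { x₃, x₅ }, { x₁, x₃, x₅ }, S }.
Round 1. New:
  { x₂, x₄ }  = S∖{ x₁, x₃, x₅ }
  { x₁, x₂, x₄ }  = S∖{ x₃, x₅ }
  |family| = 6
Round 2: +1 →
  { x₂, x₃, x₄, x₅ }  = { x₃, x₅ } ∪ { x₂, x₄ }
  |family| = 7
Round 3: 1 new —
  { x₁ }  = S∖{ x₂, x₃, x₄, x₅ }
  |family| = 8
After Round 4 the family is unchanged; done.

Hence σ(𝒜) has 8 members: { {  }, { x₁ }, { x₂, x₄ }, { x₃, x₅ }, { x₁, x₂, x₄ }, { x₁, x₃, x₅ }, { x₂, x₃, x₄, x₅ }, S }.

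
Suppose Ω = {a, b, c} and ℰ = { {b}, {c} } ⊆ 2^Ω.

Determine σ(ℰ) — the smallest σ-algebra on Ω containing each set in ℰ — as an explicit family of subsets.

Answer: σ(ℰ) = { {}, {a}, {b}, {c}, {a, b}, {a, c}, {b, c}, Ω }

Working:
Take S₀ = ℰ ∪ {∅, Ω} = { {}, {b}, {c}, Ω }.
Iteration 1 (3 new):
  {a, b}  = ᶜ of {c}
  {a, c}  = ᶜ of {b}
  {b, c}  = {c} ∪ {b}
  [7 total]
Iteration 2 adds 1:
  {a}  = ᶜ of {b, c}
  [8 total]
Iteration 3: closed — nothing new.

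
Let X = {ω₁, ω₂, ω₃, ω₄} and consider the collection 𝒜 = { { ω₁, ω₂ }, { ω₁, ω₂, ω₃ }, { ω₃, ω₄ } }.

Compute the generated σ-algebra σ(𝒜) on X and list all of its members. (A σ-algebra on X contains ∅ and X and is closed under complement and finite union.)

Answer: σ(𝒜) = { {  }, { ω₃ }, { ω₄ }, { ω₁, ω₂ }, { ω₃, ω₄ }, { ω₁, ω₂, ω₃ }, { ω₁, ω₂, ω₄ }, X }

Working:
Initial family (5 sets): { {  }, { ω₁, ω₂ }, { ω₃, ω₄ }, { ω₁, ω₂, ω₃ }, X }.
Iteration 1 adds 1:
  { ω₄ }  = complement { ω₁, ω₂, ω₃ }
  [6 total]
Iteration 2 (1 new):
  { ω₁, ω₂, ω₄ }  = { ω₄ } ∪ { ω₁, ω₂ }
  [7 total]
Iteration 3: 1 new —
  { ω₃ }  = complement { ω₁, ω₂, ω₄ }
  [8 total]
Iteration 4: stable.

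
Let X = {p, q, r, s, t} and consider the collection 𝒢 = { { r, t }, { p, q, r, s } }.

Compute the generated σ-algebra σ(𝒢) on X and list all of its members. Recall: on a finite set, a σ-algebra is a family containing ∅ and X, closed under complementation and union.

Initial family (4 sets): { ∅, { r, t }, { p, q, r, s }, X }.
Step 1 adds 2:
  { t }  = complement { p, q, r, s }
  { p, q, s }  = complement { r, t }
Step 2: +1 →
  { p, q, s, t }  = { p, q, s } ∪ { t }
Step 3. New:
  { r }  = complement { p, q, s, t }
After Step 4 the family is unchanged; done.

σ(𝒢) = { ∅, { r }, { t }, { r, t }, { p, q, s }, { p, q, r, s }, { p, q, s, t }, X }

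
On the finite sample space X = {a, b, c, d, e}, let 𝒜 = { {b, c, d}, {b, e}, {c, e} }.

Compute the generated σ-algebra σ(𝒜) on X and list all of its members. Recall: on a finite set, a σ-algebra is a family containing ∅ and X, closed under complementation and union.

Answer: σ(𝒜) = { ∅, {a}, {b}, {c}, {d}, {e}, {a, b}, {a, c}, {a, d}, {a, e}, {b, c}, {b, d}, {b, e}, {c, d}, {c, e}, {d, e}, {a, b, c}, {a, b, d}, {a, b, e}, {a, c, d}, {a, c, e}, {a, d, e}, {b, c, d}, {b, c, e}, {b, d, e}, {c, d, e}, {a, b, c, d}, {a, b, c, e}, {a, b, d, e}, {a, c, d, e}, {b, c, d, e}, X }

Trace:
Start: 𝒜 ∪ {∅, X} = { ∅, {b, e}, {c, e}, {b, c, d}, X }.
Iteration 1 adds 5:
  {a, e}  = complement {b, c, d}
  {a, b, d}  = complement {c, e}
  {a, c, d}  = complement {b, e}
  {b, c, e}  = {b, e} ∪ {c, e}
  {b, c, d, e}  = {b, e} ∪ {b, c, d}
  (now 10)
Iteration 2. New:
  {a}  = complement {b, c, d, e}
  {a, d}  = complement {b, c, e}
  {a, b, e}  = {b, e} ∪ {a, e}
  {a, c, e}  = {a, e} ∪ {c, e}
  {a, b, c, d}  = {b, c, d} ∪ {a, b, d}
  {a, b, c, e}  = {b, c, e} ∪ {a, e}
  {a, b, d, e}  = {b, e} ∪ {a, b, d}
  {a, c, d, e}  = {a, c, d} ∪ {a, e}
  (now 18)
Iteration 3. New:
  {b}  = complement {a, c, d, e}
  {c}  = complement {a, b, d, e}
  {d}  = complement {a, b, c, e}
  {e}  = complement {a, b, c, d}
  {b, d}  = complement {a, c, e}
  {c, d}  = complement {a, b, e}
  {a, d, e}  = {a, d} ∪ {a, e}
  (now 25)
Iteration 4: 6 new —
  {a, b}  = {b} ∪ {a}
  {a, c}  = {c} ∪ {a}
  {b, c}  = complement {a, d, e}
  {d, e}  = {e} ∪ {d}
  {b, d, e}  = {b, e} ∪ {d}
  {c, d, e}  = {c, d} ∪ {e}
  (now 31)
Iteration 5: +1 →
  {a, b, c}  = complement {d, e}
  (now 32)
Iteration 6: already closed under ᶜ and ∪.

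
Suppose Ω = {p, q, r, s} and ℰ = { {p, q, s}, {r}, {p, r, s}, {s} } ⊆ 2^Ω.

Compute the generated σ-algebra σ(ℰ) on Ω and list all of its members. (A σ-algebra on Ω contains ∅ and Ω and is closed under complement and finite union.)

σ(ℰ) (16 sets): { {}, {p}, {q}, {r}, {s}, {p, q}, {p, r}, {p, s}, {q, r}, {q, s}, {r, s}, {p, q, r}, {p, q, s}, {p, r, s}, {q, r, s}, Ω }

Check:
Start: ℰ ∪ {∅, Ω} = { {}, {r}, {s}, {p, q, s}, {p, r, s}, Ω }.
Step 1: 3 new —
  {q}  = complement {p, r, s}
  {r, s}  = {r} ∪ {s}
  {p, q, r}  = complement {s}
Step 2 adds 4:
  {p, q}  = complement {r, s}
  {q, r}  = {q} ∪ {r}
  {q, s}  = {q} ∪ {s}
  {q, r, s}  = {r, s} ∪ {q}
Step 3. New:
  {p}  = complement {q, r, s}
  {p, r}  = complement {q, s}
  {p, s}  = complement {q, r}
Step 4: stable.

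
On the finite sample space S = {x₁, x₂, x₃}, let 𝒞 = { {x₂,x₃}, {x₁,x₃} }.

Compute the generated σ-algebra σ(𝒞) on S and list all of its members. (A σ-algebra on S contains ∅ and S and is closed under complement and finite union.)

σ(𝒞) (8 sets): { {}, {x₁}, {x₂}, {x₃}, {x₁,x₂}, {x₁,x₃}, {x₂,x₃}, S }

Check:
Take S₀ = 𝒞 ∪ {∅, S} = { {}, {x₁,x₃}, {x₂,x₃}, S }.
Step 1 adds 2:
  {x₁}  = S∖{x₂,x₃}
  {x₂}  = S∖{x₁,x₃}
  |family| = 6
Step 2: 1 new —
  {x₁,x₂}  = {x₂} ∪ {x₁}
  |family| = 7
Step 3. New:
  {x₃}  = S∖{x₁,x₂}
  |family| = 8
Step 4: already closed under ᶜ and ∪.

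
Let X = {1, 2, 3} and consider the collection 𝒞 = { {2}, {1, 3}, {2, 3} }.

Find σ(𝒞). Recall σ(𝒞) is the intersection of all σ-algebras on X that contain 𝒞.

|σ(𝒞)| = 8.  σ(𝒞) = { {}, {1}, {2}, {3}, {1, 2}, {1, 3}, {2, 3}, X }

Derivation:
Seed the family with 𝒞 together with ∅ and X: { {}, {2}, {1, 3}, {2, 3}, X }.
Round 1. New:
  {1}  = X∖{2, 3}
  — 6 sets.
Round 2. New:
  {1, 2}  = {2} ∪ {1}
  — 7 sets.
Round 3: 1 new —
  {3}  = X∖{1, 2}
  — 8 sets.
Round 4 adds nothing — fixpoint reached.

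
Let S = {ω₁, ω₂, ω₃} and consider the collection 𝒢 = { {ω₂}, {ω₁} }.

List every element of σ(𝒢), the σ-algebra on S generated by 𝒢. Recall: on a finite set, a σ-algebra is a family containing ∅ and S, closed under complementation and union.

Start: 𝒢 ∪ {∅, S} = { ∅, {ω₁}, {ω₂}, S }.
Step 1: +3 →
  {ω₁,ω₂}  = {ω₂} ∪ {ω₁}
  {ω₁,ω₃}  = complement {ω₂}
  {ω₂,ω₃}  = complement {ω₁}
  (now 7)
Step 2: 1 new —
  {ω₃}  = complement {ω₁,ω₂}
  (now 8)
Step 3: closed — nothing new.

σ(𝒢) = { ∅, {ω₁}, {ω₂}, {ω₃}, {ω₁,ω₂}, {ω₁,ω₃}, {ω₂,ω₃}, S }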